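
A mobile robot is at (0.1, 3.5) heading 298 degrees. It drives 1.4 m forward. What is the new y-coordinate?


y_new = y0 + d*sin(theta)
= 3.5 + 1.4*sin(298)
= 3.5 + -1.2361
= 2.2639


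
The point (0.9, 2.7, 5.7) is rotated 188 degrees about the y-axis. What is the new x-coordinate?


Rotation about y-axis: x' = x*cos(theta) + z*sin(theta)
= 0.9 * -0.9903 + 5.7 * -0.1392
= -1.6845


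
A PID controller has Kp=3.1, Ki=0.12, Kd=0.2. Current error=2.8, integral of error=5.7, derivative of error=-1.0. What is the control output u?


u = Kp*e + Ki*int(e) + Kd*de/dt
= 3.1*2.8 + 0.12*5.7 + 0.2*(-1.0)
= 8.68 + 0.684 + -0.2
= 9.164


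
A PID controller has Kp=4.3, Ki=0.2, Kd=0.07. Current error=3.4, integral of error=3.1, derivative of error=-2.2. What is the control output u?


u = Kp*e + Ki*int(e) + Kd*de/dt
= 4.3*3.4 + 0.2*3.1 + 0.07*(-2.2)
= 14.62 + 0.62 + -0.154
= 15.086


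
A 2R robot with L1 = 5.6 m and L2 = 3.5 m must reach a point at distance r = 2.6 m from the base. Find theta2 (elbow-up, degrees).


cos(theta2) = (r^2 - L1^2 - L2^2) / (2*L1*L2)
cos(theta2) = (6.76 - 31.36 - 12.25) / 39.2
cos(theta2) = -0.940051
theta2 = 160.0601 degrees


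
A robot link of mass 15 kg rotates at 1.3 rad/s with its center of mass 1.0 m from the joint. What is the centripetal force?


F = m * omega^2 * r
= 15 * 1.3^2 * 1.0
= 15 * 1.69 * 1.0
= 25.35 N


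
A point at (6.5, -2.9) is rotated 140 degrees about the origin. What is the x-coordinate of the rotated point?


x' = x*cos(theta) - y*sin(theta)
cos(140 deg) = -0.766, sin(140 deg) = 0.6428
x' = 6.5 * -0.766 - -2.9 * 0.6428
= -4.9793 - -1.8641
= -3.1152


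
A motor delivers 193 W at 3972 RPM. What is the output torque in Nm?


omega = 3972 * 2*pi/60 = 415.9469 rad/s
tau = P / omega = 193 / 415.9469
= 0.464 Nm


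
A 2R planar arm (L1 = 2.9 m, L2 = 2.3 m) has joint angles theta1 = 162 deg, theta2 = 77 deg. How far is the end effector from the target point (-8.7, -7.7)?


End effector via forward kinematics:
x = L1*cos(t1) + L2*cos(t1+t2) = -3.9427
y = L1*sin(t1) + L2*sin(t1+t2) = -1.0753
Distance to target:
d = sqrt((-8.7 - -3.9427)^2 + (-7.7 - -1.0753)^2)
= sqrt(22.6324 + 43.8862)
= 8.1559 m


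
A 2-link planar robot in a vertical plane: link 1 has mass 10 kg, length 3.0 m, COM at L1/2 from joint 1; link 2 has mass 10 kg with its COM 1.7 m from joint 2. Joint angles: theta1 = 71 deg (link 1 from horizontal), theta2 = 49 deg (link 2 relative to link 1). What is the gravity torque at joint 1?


Horizontal distance from joint 1 to link-1 COM:
  x_c1 = (L1/2)*cos(t1) = 1.5 * 0.3256 = 0.4884 m
Horizontal distance from joint 1 to link-2 COM:
  x_c2 = L1*cos(t1) + Lc2*cos(t1+t2)
       = 3.0*0.3256 + 1.7*-0.5 = 0.1267 m
tau1 = m1*g*x_c1 + m2*g*x_c2
     = 10*9.81*0.4884 + 10*9.81*0.1267
     = 47.9074 + 12.4297
     = 60.3371 Nm


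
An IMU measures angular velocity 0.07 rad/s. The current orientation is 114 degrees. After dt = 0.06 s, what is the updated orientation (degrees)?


delta_theta = w * dt = 0.07 * 0.06 = 0.0042 rad
= 0.2406 deg
theta_new = 114 + 0.2406 = 114.2406 deg


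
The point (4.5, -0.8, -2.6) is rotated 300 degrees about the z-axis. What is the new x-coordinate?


Rotation about z-axis: x' = x*cos(theta) - y*sin(theta)
= 4.5 * 0.5 - -0.8 * -0.866
= 1.5572


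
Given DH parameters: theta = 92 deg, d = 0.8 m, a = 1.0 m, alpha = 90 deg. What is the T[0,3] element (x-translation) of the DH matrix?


T[0,3] = a * cos(theta)
= 1.0 * cos(92 deg)
= 1.0 * -0.0349
= -0.0349


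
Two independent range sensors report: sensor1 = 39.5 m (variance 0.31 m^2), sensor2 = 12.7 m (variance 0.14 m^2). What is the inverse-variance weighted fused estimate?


w1 = (1/var1) / (1/var1 + 1/var2)
   = 3.2258 / (3.2258 + 7.1429) = 0.3111
w2 = 1 - w1 = 0.6889
fused = w1*s1 + w2*s2 = 12.2889 + 8.7489
= 21.0378 m


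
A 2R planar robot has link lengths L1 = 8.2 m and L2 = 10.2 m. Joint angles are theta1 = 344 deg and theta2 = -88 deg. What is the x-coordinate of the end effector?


Convert angles to radians: theta1 = 6.0039, theta2 = -1.5359
x = L1*cos(theta1) + L2*cos(theta1+theta2)
x = 7.8823 + -2.4676
x = 5.4147


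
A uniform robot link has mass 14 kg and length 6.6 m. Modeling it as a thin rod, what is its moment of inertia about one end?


I = (1/3) * m * L^2
= (1/3) * 14 * 6.6^2
= 0.333333 * 14 * 43.56
= 203.28 kg*m^2


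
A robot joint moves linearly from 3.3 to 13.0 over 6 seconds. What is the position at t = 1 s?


s = t/T = 1/6 = 0.1667
p(t) = p0 + (pf-p0)*s
= 3.3 + (13.0 - 3.3) * 0.1667
= 4.9167


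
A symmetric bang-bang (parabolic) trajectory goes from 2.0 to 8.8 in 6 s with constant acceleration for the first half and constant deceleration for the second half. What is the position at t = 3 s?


Symmetric rest-to-rest: each phase covers (pf-p0)/2 in time T/2. 0.5*a*(T/2)^2 = (pf-p0)/2 => a = 4*(pf-p0)/T^2
a = 4*(8.8-2.0)/6^2 = 0.7556
t = 3 is in the acceleration phase (t <= T/2).
p = p0 + 0.5*a*t^2 = 2.0 + 0.5*0.7556*3^2
= 5.4


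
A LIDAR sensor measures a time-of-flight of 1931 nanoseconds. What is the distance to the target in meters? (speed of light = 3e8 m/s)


tof = 1931 ns = 1.931e-06 s
dist = c * tof / 2
= 3e8 * 1.931e-06 / 2
= 289.65 m


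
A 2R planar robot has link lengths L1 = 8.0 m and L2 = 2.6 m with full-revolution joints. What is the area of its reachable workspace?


r_max = L1 + L2 = 10.6 m
r_min = |L1 - L2| = 5.4 m
Area = pi*(r_max^2 - r_min^2)
= pi*(112.36 - 29.16)
= pi * 83.2
= 261.3805 m^2


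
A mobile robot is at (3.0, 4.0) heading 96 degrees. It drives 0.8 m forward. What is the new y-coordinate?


y_new = y0 + d*sin(theta)
= 4.0 + 0.8*sin(96)
= 4.0 + 0.7956
= 4.7956


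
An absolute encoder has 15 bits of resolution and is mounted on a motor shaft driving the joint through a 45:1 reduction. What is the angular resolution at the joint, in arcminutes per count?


counts = 2^15 = 32768
effective counts at joint = 32768 * 45 = 1474560
resolution = 360*60 / 1474560
= 0.0146 arcmin/count


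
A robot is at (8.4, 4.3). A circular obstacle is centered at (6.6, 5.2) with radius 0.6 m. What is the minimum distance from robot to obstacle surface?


center_dist = sqrt((8.4-6.6)^2 + (4.3-5.2)^2)
= sqrt(3.24 + 0.81)
= 2.0125
min_dist = center_dist - radius = 2.0125 - 0.6 = 1.4125 m


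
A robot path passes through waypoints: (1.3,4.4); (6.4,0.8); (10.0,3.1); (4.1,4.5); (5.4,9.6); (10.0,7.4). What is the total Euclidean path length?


Segment lengths:
  seg1 = sqrt((5.1)^2 + (-3.6)^2) = 6.2426
  seg2 = sqrt((3.6)^2 + (2.3)^2) = 4.272
  seg3 = sqrt((-5.9)^2 + (1.4)^2) = 6.0638
  seg4 = sqrt((1.3)^2 + (5.1)^2) = 5.2631
  seg5 = sqrt((4.6)^2 + (-2.2)^2) = 5.099
Total = 26.9405


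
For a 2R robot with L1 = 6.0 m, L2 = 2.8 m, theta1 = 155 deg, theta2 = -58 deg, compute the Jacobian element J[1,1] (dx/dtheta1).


J[1,1] = -L1*sin(t1) - L2*sin(t1+t2)
= -6.0*sin(155) - 2.8*sin(97)
= -5.3148


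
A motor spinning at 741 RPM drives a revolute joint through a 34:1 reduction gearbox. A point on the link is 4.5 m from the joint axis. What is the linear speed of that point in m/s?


omega_motor = 741 * 2*pi/60 = 77.5973 rad/s
omega_joint = omega_motor / 34 = 2.2823 rad/s
v = omega_joint * r = 2.2823 * 4.5
= 10.2702 m/s


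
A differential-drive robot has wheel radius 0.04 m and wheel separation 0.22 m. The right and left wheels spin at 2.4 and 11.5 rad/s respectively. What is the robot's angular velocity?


vR = r*wR = 0.04*2.4 = 0.096 m/s
vL = r*wL = 0.04*11.5 = 0.46 m/s
v = (vR+vL)/2 = 0.278 m/s
omega = (vR-vL)/L = -1.6545 rad/s
angular velocity = -1.6545 rad/s


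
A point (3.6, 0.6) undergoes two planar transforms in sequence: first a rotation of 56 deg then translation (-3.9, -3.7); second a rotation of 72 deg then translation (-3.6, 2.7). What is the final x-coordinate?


After transform 1:
x1 = cos(56)*3.6 - sin(56)*0.6 + -3.9 = -2.3843
y1 = sin(56)*3.6 + cos(56)*0.6 + -3.7 = -0.3799
After transform 2:
x2 = cos(72)*-2.3843 - sin(72)*-0.3799 + -3.6
= -3.9754


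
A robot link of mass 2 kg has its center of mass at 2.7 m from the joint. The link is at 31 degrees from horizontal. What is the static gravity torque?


tau = m*g*L*cos(angle)
= 2 * 9.81 * 2.7 * cos(31 deg)
= 2 * 9.81 * 2.7 * 0.8572
= 45.4076 Nm


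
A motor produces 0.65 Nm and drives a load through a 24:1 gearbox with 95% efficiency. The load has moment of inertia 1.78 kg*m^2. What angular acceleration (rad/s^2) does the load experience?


tau_out = tau_motor * N * eta
= 0.65 * 24 * 0.95 = 14.82 Nm
alpha = tau_out / I = 14.82 / 1.78
= 8.3258 rad/s^2


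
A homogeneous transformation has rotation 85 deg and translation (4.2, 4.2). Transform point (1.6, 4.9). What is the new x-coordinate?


x' = cos(theta)*px - sin(theta)*py + tx
= 0.0872*1.6 - 0.9962*4.9 + 4.2
= -0.5419


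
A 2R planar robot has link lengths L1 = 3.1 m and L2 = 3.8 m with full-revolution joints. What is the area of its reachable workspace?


r_max = L1 + L2 = 6.9 m
r_min = |L1 - L2| = 0.7 m
Area = pi*(r_max^2 - r_min^2)
= pi*(47.61 - 0.49)
= pi * 47.12
= 148.0318 m^2


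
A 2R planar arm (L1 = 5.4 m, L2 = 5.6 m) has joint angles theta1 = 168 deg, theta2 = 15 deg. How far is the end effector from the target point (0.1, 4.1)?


End effector via forward kinematics:
x = L1*cos(t1) + L2*cos(t1+t2) = -10.8743
y = L1*sin(t1) + L2*sin(t1+t2) = 0.8296
Distance to target:
d = sqrt((0.1 - -10.8743)^2 + (4.1 - 0.8296)^2)
= sqrt(120.4358 + 10.6952)
= 11.4512 m


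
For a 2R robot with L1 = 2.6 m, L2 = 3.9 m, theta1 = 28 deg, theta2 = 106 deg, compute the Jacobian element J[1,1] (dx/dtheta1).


J[1,1] = -L1*sin(t1) - L2*sin(t1+t2)
= -2.6*sin(28) - 3.9*sin(134)
= -4.0261


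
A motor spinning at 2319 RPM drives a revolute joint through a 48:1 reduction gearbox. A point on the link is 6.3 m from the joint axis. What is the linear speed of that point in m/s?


omega_motor = 2319 * 2*pi/60 = 242.8451 rad/s
omega_joint = omega_motor / 48 = 5.0593 rad/s
v = omega_joint * r = 5.0593 * 6.3
= 31.8734 m/s


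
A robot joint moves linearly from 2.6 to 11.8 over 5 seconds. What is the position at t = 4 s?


s = t/T = 4/5 = 0.8
p(t) = p0 + (pf-p0)*s
= 2.6 + (11.8 - 2.6) * 0.8
= 9.96


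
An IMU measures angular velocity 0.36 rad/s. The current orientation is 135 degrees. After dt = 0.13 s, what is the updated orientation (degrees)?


delta_theta = w * dt = 0.36 * 0.13 = 0.0468 rad
= 2.6814 deg
theta_new = 135 + 2.6814 = 137.6814 deg


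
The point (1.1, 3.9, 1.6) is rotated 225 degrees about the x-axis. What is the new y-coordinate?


Rotation about x-axis: y' = y*cos(theta) - z*sin(theta)
= 3.9 * -0.7071 - 1.6 * -0.7071
= -1.6263


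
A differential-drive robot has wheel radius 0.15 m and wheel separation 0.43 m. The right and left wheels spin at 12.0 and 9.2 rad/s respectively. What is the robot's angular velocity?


vR = r*wR = 0.15*12.0 = 1.8 m/s
vL = r*wL = 0.15*9.2 = 1.38 m/s
v = (vR+vL)/2 = 1.59 m/s
omega = (vR-vL)/L = 0.9767 rad/s
angular velocity = 0.9767 rad/s


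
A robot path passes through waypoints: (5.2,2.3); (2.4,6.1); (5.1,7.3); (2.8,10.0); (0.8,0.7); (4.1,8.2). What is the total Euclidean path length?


Segment lengths:
  seg1 = sqrt((-2.8)^2 + (3.8)^2) = 4.7202
  seg2 = sqrt((2.7)^2 + (1.2)^2) = 2.9547
  seg3 = sqrt((-2.3)^2 + (2.7)^2) = 3.5468
  seg4 = sqrt((-2.0)^2 + (-9.3)^2) = 9.5126
  seg5 = sqrt((3.3)^2 + (7.5)^2) = 8.1939
Total = 28.9282


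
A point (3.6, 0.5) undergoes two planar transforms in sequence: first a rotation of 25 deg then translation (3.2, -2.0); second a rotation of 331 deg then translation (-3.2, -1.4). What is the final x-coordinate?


After transform 1:
x1 = cos(25)*3.6 - sin(25)*0.5 + 3.2 = 6.2514
y1 = sin(25)*3.6 + cos(25)*0.5 + -2.0 = -0.0254
After transform 2:
x2 = cos(331)*6.2514 - sin(331)*-0.0254 + -3.2
= 2.2553


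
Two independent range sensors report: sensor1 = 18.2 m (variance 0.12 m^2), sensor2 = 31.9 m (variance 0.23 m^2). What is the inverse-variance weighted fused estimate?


w1 = (1/var1) / (1/var1 + 1/var2)
   = 8.3333 / (8.3333 + 4.3478) = 0.6571
w2 = 1 - w1 = 0.3429
fused = w1*s1 + w2*s2 = 11.96 + 10.9371
= 22.8971 m


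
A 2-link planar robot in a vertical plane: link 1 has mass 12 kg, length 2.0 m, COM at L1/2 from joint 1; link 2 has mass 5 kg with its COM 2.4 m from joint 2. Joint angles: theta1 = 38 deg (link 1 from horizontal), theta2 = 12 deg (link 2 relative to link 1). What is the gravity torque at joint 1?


Horizontal distance from joint 1 to link-1 COM:
  x_c1 = (L1/2)*cos(t1) = 1.0 * 0.788 = 0.788 m
Horizontal distance from joint 1 to link-2 COM:
  x_c2 = L1*cos(t1) + Lc2*cos(t1+t2)
       = 2.0*0.788 + 2.4*0.6428 = 3.1187 m
tau1 = m1*g*x_c1 + m2*g*x_c2
     = 12*9.81*0.788 + 5*9.81*3.1187
     = 92.7646 + 152.9728
     = 245.7374 Nm


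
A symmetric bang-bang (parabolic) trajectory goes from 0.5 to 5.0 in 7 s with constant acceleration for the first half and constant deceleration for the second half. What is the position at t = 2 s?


Symmetric rest-to-rest: each phase covers (pf-p0)/2 in time T/2. 0.5*a*(T/2)^2 = (pf-p0)/2 => a = 4*(pf-p0)/T^2
a = 4*(5.0-0.5)/7^2 = 0.3673
t = 2 is in the acceleration phase (t <= T/2).
p = p0 + 0.5*a*t^2 = 0.5 + 0.5*0.3673*2^2
= 1.2347


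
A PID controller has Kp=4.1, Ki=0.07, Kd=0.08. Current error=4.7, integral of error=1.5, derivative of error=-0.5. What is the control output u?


u = Kp*e + Ki*int(e) + Kd*de/dt
= 4.1*4.7 + 0.07*1.5 + 0.08*(-0.5)
= 19.27 + 0.105 + -0.04
= 19.335


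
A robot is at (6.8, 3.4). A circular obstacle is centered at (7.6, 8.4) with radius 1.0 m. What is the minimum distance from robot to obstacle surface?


center_dist = sqrt((6.8-7.6)^2 + (3.4-8.4)^2)
= sqrt(0.64 + 25.0)
= 5.0636
min_dist = center_dist - radius = 5.0636 - 1.0 = 4.0636 m


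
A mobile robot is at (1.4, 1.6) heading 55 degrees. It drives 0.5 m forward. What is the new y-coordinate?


y_new = y0 + d*sin(theta)
= 1.6 + 0.5*sin(55)
= 1.6 + 0.4096
= 2.0096


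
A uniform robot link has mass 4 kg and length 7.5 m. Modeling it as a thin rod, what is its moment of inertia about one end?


I = (1/3) * m * L^2
= (1/3) * 4 * 7.5^2
= 0.333333 * 4 * 56.25
= 75.0 kg*m^2


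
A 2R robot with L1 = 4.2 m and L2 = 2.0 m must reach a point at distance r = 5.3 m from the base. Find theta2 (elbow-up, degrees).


cos(theta2) = (r^2 - L1^2 - L2^2) / (2*L1*L2)
cos(theta2) = (28.09 - 17.64 - 4.0) / 16.8
cos(theta2) = 0.383929
theta2 = 67.4228 degrees


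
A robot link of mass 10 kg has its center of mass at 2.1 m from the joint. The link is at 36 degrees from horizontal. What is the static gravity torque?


tau = m*g*L*cos(angle)
= 10 * 9.81 * 2.1 * cos(36 deg)
= 10 * 9.81 * 2.1 * 0.809
= 166.6656 Nm


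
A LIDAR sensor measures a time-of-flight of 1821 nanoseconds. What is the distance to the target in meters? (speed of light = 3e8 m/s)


tof = 1821 ns = 1.821e-06 s
dist = c * tof / 2
= 3e8 * 1.821e-06 / 2
= 273.15 m


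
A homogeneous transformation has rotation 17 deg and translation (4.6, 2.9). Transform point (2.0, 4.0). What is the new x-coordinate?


x' = cos(theta)*px - sin(theta)*py + tx
= 0.9563*2.0 - 0.2924*4.0 + 4.6
= 5.3431


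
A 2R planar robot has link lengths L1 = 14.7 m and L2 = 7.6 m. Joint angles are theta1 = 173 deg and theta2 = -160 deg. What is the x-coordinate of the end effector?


Convert angles to radians: theta1 = 3.0194, theta2 = -2.7925
x = L1*cos(theta1) + L2*cos(theta1+theta2)
x = -14.5904 + 7.4052
x = -7.1852


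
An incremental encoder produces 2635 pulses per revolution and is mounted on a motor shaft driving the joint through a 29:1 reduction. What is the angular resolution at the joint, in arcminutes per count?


counts per rev = 2635
effective counts at joint = 2635 * 29 = 76415
resolution = 360*60 / 76415
= 0.2827 arcmin/count


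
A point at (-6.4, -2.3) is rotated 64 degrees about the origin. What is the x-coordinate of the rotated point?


x' = x*cos(theta) - y*sin(theta)
cos(64 deg) = 0.4384, sin(64 deg) = 0.8988
x' = -6.4 * 0.4384 - -2.3 * 0.8988
= -2.8056 - -2.0672
= -0.7383


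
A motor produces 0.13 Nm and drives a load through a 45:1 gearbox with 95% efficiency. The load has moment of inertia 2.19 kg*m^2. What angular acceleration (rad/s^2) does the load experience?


tau_out = tau_motor * N * eta
= 0.13 * 45 * 0.95 = 5.5575 Nm
alpha = tau_out / I = 5.5575 / 2.19
= 2.5377 rad/s^2


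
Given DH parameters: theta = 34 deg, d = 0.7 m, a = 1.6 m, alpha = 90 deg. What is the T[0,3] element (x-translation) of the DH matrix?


T[0,3] = a * cos(theta)
= 1.6 * cos(34 deg)
= 1.6 * 0.829
= 1.3265


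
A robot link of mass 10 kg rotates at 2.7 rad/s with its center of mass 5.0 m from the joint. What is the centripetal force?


F = m * omega^2 * r
= 10 * 2.7^2 * 5.0
= 10 * 7.29 * 5.0
= 364.5 N


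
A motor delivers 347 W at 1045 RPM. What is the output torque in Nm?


omega = 1045 * 2*pi/60 = 109.4321 rad/s
tau = P / omega = 347 / 109.4321
= 3.1709 Nm


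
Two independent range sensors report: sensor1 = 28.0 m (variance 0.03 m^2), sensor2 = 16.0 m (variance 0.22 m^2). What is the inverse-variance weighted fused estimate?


w1 = (1/var1) / (1/var1 + 1/var2)
   = 33.3333 / (33.3333 + 4.5455) = 0.88
w2 = 1 - w1 = 0.12
fused = w1*s1 + w2*s2 = 24.64 + 1.92
= 26.56 m


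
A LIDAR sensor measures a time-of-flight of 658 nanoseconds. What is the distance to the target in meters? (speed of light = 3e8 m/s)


tof = 658 ns = 6.58e-07 s
dist = c * tof / 2
= 3e8 * 6.58e-07 / 2
= 98.7 m


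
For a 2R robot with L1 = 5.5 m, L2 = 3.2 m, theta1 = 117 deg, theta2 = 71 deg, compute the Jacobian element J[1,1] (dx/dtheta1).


J[1,1] = -L1*sin(t1) - L2*sin(t1+t2)
= -5.5*sin(117) - 3.2*sin(188)
= -4.4552


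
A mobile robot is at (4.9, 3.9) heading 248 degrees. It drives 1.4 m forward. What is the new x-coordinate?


x_new = x0 + d*cos(theta)
= 4.9 + 1.4*cos(248)
= 4.9 + -0.5244
= 4.3756


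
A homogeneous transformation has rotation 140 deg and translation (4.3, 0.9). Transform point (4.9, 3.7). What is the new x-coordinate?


x' = cos(theta)*px - sin(theta)*py + tx
= -0.766*4.9 - 0.6428*3.7 + 4.3
= -1.8319


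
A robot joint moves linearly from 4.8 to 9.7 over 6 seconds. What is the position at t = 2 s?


s = t/T = 2/6 = 0.3333
p(t) = p0 + (pf-p0)*s
= 4.8 + (9.7 - 4.8) * 0.3333
= 6.4333


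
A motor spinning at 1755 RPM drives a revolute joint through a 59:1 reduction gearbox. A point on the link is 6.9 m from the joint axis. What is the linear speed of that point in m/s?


omega_motor = 1755 * 2*pi/60 = 183.7832 rad/s
omega_joint = omega_motor / 59 = 3.115 rad/s
v = omega_joint * r = 3.115 * 6.9
= 21.4933 m/s


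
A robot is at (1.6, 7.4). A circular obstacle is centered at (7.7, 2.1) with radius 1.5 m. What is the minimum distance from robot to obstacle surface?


center_dist = sqrt((1.6-7.7)^2 + (7.4-2.1)^2)
= sqrt(37.21 + 28.09)
= 8.0808
min_dist = center_dist - radius = 8.0808 - 1.5 = 6.5808 m


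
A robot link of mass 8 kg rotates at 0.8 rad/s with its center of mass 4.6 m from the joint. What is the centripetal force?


F = m * omega^2 * r
= 8 * 0.8^2 * 4.6
= 8 * 0.64 * 4.6
= 23.552 N


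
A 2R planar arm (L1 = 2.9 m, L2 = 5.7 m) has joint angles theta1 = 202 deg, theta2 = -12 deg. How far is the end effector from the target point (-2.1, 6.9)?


End effector via forward kinematics:
x = L1*cos(t1) + L2*cos(t1+t2) = -8.3022
y = L1*sin(t1) + L2*sin(t1+t2) = -2.0762
Distance to target:
d = sqrt((-2.1 - -8.3022)^2 + (6.9 - -2.0762)^2)
= sqrt(38.4677 + 80.5713)
= 10.9105 m


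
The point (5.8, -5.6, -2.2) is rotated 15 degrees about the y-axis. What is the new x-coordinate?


Rotation about y-axis: x' = x*cos(theta) + z*sin(theta)
= 5.8 * 0.9659 + -2.2 * 0.2588
= 5.033


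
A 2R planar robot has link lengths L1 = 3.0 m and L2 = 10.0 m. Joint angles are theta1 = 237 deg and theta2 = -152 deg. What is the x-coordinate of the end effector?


Convert angles to radians: theta1 = 4.1364, theta2 = -2.6529
x = L1*cos(theta1) + L2*cos(theta1+theta2)
x = -1.6339 + 0.8716
x = -0.7624


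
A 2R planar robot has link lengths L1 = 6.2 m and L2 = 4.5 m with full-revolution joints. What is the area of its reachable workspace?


r_max = L1 + L2 = 10.7 m
r_min = |L1 - L2| = 1.7 m
Area = pi*(r_max^2 - r_min^2)
= pi*(114.49 - 2.89)
= pi * 111.6
= 350.6017 m^2


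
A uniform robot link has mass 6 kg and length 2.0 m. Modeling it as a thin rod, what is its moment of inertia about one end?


I = (1/3) * m * L^2
= (1/3) * 6 * 2.0^2
= 0.333333 * 6 * 4.0
= 8.0 kg*m^2


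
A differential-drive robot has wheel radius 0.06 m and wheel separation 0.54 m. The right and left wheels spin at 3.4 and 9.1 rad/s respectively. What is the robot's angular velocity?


vR = r*wR = 0.06*3.4 = 0.204 m/s
vL = r*wL = 0.06*9.1 = 0.546 m/s
v = (vR+vL)/2 = 0.375 m/s
omega = (vR-vL)/L = -0.6333 rad/s
angular velocity = -0.6333 rad/s


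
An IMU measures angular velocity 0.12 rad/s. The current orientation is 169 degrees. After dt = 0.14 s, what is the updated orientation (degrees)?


delta_theta = w * dt = 0.12 * 0.14 = 0.0168 rad
= 0.9626 deg
theta_new = 169 + 0.9626 = 169.9626 deg


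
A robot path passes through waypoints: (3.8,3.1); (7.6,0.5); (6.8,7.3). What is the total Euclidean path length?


Segment lengths:
  seg1 = sqrt((3.8)^2 + (-2.6)^2) = 4.6043
  seg2 = sqrt((-0.8)^2 + (6.8)^2) = 6.8469
Total = 11.4512


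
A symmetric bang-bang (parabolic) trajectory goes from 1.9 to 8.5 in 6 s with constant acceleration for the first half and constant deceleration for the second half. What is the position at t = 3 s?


Symmetric rest-to-rest: each phase covers (pf-p0)/2 in time T/2. 0.5*a*(T/2)^2 = (pf-p0)/2 => a = 4*(pf-p0)/T^2
a = 4*(8.5-1.9)/6^2 = 0.7333
t = 3 is in the acceleration phase (t <= T/2).
p = p0 + 0.5*a*t^2 = 1.9 + 0.5*0.7333*3^2
= 5.2


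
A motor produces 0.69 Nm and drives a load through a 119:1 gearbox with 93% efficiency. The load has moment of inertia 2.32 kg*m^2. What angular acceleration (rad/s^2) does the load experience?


tau_out = tau_motor * N * eta
= 0.69 * 119 * 0.93 = 76.3623 Nm
alpha = tau_out / I = 76.3623 / 2.32
= 32.9148 rad/s^2


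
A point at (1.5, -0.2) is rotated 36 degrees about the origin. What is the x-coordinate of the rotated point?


x' = x*cos(theta) - y*sin(theta)
cos(36 deg) = 0.809, sin(36 deg) = 0.5878
x' = 1.5 * 0.809 - -0.2 * 0.5878
= 1.2135 - -0.1176
= 1.3311


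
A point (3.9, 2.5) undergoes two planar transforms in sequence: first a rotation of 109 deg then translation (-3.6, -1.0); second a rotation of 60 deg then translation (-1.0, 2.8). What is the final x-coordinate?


After transform 1:
x1 = cos(109)*3.9 - sin(109)*2.5 + -3.6 = -7.2335
y1 = sin(109)*3.9 + cos(109)*2.5 + -1.0 = 1.8736
After transform 2:
x2 = cos(60)*-7.2335 - sin(60)*1.8736 + -1.0
= -6.2393


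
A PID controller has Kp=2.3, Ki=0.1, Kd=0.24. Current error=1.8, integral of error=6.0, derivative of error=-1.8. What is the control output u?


u = Kp*e + Ki*int(e) + Kd*de/dt
= 2.3*1.8 + 0.1*6.0 + 0.24*(-1.8)
= 4.14 + 0.6 + -0.432
= 4.308


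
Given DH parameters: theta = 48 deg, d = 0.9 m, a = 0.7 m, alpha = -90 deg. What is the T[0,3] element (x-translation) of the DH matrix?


T[0,3] = a * cos(theta)
= 0.7 * cos(48 deg)
= 0.7 * 0.6691
= 0.4684


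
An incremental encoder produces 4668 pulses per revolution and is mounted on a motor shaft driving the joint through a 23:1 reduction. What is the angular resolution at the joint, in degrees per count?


counts per rev = 4668
effective counts at joint = 4668 * 23 = 107364
resolution = 360 / 107364
= 0.0034 deg/count


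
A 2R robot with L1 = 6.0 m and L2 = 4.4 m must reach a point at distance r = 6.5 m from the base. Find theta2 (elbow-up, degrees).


cos(theta2) = (r^2 - L1^2 - L2^2) / (2*L1*L2)
cos(theta2) = (42.25 - 36.0 - 19.36) / 52.8
cos(theta2) = -0.248295
theta2 = 104.3767 degrees


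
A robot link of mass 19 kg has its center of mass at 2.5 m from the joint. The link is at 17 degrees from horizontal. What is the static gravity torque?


tau = m*g*L*cos(angle)
= 19 * 9.81 * 2.5 * cos(17 deg)
= 19 * 9.81 * 2.5 * 0.9563
= 445.6141 Nm


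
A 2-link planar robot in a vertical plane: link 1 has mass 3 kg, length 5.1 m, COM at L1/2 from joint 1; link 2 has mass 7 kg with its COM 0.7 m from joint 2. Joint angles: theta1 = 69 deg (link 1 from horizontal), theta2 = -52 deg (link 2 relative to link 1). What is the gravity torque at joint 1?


Horizontal distance from joint 1 to link-1 COM:
  x_c1 = (L1/2)*cos(t1) = 2.55 * 0.3584 = 0.9138 m
Horizontal distance from joint 1 to link-2 COM:
  x_c2 = L1*cos(t1) + Lc2*cos(t1+t2)
       = 5.1*0.3584 + 0.7*0.9563 = 2.4971 m
tau1 = m1*g*x_c1 + m2*g*x_c2
     = 3*9.81*0.9138 + 7*9.81*2.4971
     = 26.8943 + 171.4752
     = 198.3694 Nm


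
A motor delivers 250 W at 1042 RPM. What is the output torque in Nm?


omega = 1042 * 2*pi/60 = 109.118 rad/s
tau = P / omega = 250 / 109.118
= 2.2911 Nm


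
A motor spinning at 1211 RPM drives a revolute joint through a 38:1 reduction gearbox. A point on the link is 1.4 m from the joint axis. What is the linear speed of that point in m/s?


omega_motor = 1211 * 2*pi/60 = 126.8156 rad/s
omega_joint = omega_motor / 38 = 3.3373 rad/s
v = omega_joint * r = 3.3373 * 1.4
= 4.6722 m/s


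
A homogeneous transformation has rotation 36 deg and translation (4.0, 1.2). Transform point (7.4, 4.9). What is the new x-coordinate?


x' = cos(theta)*px - sin(theta)*py + tx
= 0.809*7.4 - 0.5878*4.9 + 4.0
= 7.1066


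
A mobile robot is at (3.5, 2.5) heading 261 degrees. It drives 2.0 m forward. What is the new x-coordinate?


x_new = x0 + d*cos(theta)
= 3.5 + 2.0*cos(261)
= 3.5 + -0.3129
= 3.1871


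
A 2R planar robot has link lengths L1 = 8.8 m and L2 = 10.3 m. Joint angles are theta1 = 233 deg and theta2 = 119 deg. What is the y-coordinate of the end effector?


Convert angles to radians: theta1 = 4.0666, theta2 = 2.0769
y = L1*sin(theta1) + L2*sin(theta1+theta2)
y = -7.028 + -1.4335
y = -8.4615


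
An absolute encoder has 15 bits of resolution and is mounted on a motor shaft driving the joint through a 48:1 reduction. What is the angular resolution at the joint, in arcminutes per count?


counts = 2^15 = 32768
effective counts at joint = 32768 * 48 = 1572864
resolution = 360*60 / 1572864
= 0.0137 arcmin/count


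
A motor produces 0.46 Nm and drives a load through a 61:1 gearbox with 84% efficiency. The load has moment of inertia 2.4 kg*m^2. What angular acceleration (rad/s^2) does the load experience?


tau_out = tau_motor * N * eta
= 0.46 * 61 * 0.84 = 23.5704 Nm
alpha = tau_out / I = 23.5704 / 2.4
= 9.821 rad/s^2


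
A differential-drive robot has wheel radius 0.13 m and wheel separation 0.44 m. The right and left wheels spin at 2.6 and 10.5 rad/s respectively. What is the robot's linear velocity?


vR = r*wR = 0.13*2.6 = 0.338 m/s
vL = r*wL = 0.13*10.5 = 1.365 m/s
v = (vR+vL)/2 = 0.8515 m/s
omega = (vR-vL)/L = -2.3341 rad/s
linear velocity = 0.8515 m/s


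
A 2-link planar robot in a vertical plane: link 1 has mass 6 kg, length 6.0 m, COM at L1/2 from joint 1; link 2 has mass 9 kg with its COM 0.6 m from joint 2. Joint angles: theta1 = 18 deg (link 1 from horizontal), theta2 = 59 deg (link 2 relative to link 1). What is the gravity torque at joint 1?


Horizontal distance from joint 1 to link-1 COM:
  x_c1 = (L1/2)*cos(t1) = 3.0 * 0.9511 = 2.8532 m
Horizontal distance from joint 1 to link-2 COM:
  x_c2 = L1*cos(t1) + Lc2*cos(t1+t2)
       = 6.0*0.9511 + 0.6*0.225 = 5.8413 m
tau1 = m1*g*x_c1 + m2*g*x_c2
     = 6*9.81*2.8532 + 9*9.81*5.8413
     = 167.9376 + 515.7292
     = 683.6668 Nm


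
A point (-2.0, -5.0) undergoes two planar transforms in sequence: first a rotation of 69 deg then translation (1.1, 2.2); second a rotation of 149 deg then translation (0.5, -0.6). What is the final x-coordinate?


After transform 1:
x1 = cos(69)*-2.0 - sin(69)*-5.0 + 1.1 = 5.0512
y1 = sin(69)*-2.0 + cos(69)*-5.0 + 2.2 = -1.459
After transform 2:
x2 = cos(149)*5.0512 - sin(149)*-1.459 + 0.5
= -3.0783


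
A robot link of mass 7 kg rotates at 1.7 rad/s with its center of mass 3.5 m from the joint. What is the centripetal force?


F = m * omega^2 * r
= 7 * 1.7^2 * 3.5
= 7 * 2.89 * 3.5
= 70.805 N


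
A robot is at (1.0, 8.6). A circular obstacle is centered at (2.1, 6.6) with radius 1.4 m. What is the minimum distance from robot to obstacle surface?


center_dist = sqrt((1.0-2.1)^2 + (8.6-6.6)^2)
= sqrt(1.21 + 4.0)
= 2.2825
min_dist = center_dist - radius = 2.2825 - 1.4 = 0.8825 m


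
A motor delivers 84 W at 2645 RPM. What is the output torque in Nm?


omega = 2645 * 2*pi/60 = 276.9838 rad/s
tau = P / omega = 84 / 276.9838
= 0.3033 Nm


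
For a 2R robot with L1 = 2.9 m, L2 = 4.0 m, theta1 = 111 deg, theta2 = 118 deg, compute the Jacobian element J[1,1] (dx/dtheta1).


J[1,1] = -L1*sin(t1) - L2*sin(t1+t2)
= -2.9*sin(111) - 4.0*sin(229)
= 0.3115


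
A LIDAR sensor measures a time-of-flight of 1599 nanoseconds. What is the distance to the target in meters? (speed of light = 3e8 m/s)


tof = 1599 ns = 1.599e-06 s
dist = c * tof / 2
= 3e8 * 1.599e-06 / 2
= 239.85 m


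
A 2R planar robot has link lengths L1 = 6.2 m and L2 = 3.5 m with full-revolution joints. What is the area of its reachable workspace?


r_max = L1 + L2 = 9.7 m
r_min = |L1 - L2| = 2.7 m
Area = pi*(r_max^2 - r_min^2)
= pi*(94.09 - 7.29)
= pi * 86.8
= 272.6902 m^2


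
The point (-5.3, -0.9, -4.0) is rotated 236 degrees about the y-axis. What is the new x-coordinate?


Rotation about y-axis: x' = x*cos(theta) + z*sin(theta)
= -5.3 * -0.5592 + -4.0 * -0.829
= 6.2799


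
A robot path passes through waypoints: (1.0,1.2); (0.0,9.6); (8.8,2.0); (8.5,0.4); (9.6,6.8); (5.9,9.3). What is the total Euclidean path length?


Segment lengths:
  seg1 = sqrt((-1.0)^2 + (8.4)^2) = 8.4593
  seg2 = sqrt((8.8)^2 + (-7.6)^2) = 11.6276
  seg3 = sqrt((-0.3)^2 + (-1.6)^2) = 1.6279
  seg4 = sqrt((1.1)^2 + (6.4)^2) = 6.4938
  seg5 = sqrt((-3.7)^2 + (2.5)^2) = 4.4654
Total = 32.674


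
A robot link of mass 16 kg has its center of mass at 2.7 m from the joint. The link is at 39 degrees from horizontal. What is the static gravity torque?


tau = m*g*L*cos(angle)
= 16 * 9.81 * 2.7 * cos(39 deg)
= 16 * 9.81 * 2.7 * 0.7771
= 329.3482 Nm


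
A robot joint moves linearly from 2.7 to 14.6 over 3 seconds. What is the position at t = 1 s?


s = t/T = 1/3 = 0.3333
p(t) = p0 + (pf-p0)*s
= 2.7 + (14.6 - 2.7) * 0.3333
= 6.6667


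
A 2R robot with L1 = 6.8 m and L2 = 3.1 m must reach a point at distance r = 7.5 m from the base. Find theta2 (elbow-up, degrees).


cos(theta2) = (r^2 - L1^2 - L2^2) / (2*L1*L2)
cos(theta2) = (56.25 - 46.24 - 9.61) / 42.16
cos(theta2) = 0.009488
theta2 = 89.4564 degrees


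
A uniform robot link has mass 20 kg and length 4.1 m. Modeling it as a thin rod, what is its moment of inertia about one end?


I = (1/3) * m * L^2
= (1/3) * 20 * 4.1^2
= 0.333333 * 20 * 16.81
= 112.0667 kg*m^2


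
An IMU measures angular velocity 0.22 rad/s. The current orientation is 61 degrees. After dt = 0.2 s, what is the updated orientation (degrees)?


delta_theta = w * dt = 0.22 * 0.2 = 0.044 rad
= 2.521 deg
theta_new = 61 + 2.521 = 63.521 deg


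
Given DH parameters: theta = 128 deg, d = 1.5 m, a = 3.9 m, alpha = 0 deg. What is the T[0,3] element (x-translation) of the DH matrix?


T[0,3] = a * cos(theta)
= 3.9 * cos(128 deg)
= 3.9 * -0.6157
= -2.4011


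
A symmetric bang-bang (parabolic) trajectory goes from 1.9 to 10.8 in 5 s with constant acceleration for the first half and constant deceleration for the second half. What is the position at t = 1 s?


Symmetric rest-to-rest: each phase covers (pf-p0)/2 in time T/2. 0.5*a*(T/2)^2 = (pf-p0)/2 => a = 4*(pf-p0)/T^2
a = 4*(10.8-1.9)/5^2 = 1.424
t = 1 is in the acceleration phase (t <= T/2).
p = p0 + 0.5*a*t^2 = 1.9 + 0.5*1.424*1^2
= 2.612


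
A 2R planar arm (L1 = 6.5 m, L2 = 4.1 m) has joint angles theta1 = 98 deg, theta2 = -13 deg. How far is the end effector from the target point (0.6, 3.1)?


End effector via forward kinematics:
x = L1*cos(t1) + L2*cos(t1+t2) = -0.5473
y = L1*sin(t1) + L2*sin(t1+t2) = 10.5211
Distance to target:
d = sqrt((0.6 - -0.5473)^2 + (3.1 - 10.5211)^2)
= sqrt(1.3163 + 55.0733)
= 7.5093 m


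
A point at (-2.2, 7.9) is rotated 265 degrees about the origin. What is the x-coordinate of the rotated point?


x' = x*cos(theta) - y*sin(theta)
cos(265 deg) = -0.0872, sin(265 deg) = -0.9962
x' = -2.2 * -0.0872 - 7.9 * -0.9962
= 0.1917 - -7.8699
= 8.0617


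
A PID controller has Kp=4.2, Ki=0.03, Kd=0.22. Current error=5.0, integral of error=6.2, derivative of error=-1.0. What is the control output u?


u = Kp*e + Ki*int(e) + Kd*de/dt
= 4.2*5.0 + 0.03*6.2 + 0.22*(-1.0)
= 21.0 + 0.186 + -0.22
= 20.966


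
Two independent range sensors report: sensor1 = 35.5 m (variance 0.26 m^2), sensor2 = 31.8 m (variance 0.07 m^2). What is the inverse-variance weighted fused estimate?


w1 = (1/var1) / (1/var1 + 1/var2)
   = 3.8462 / (3.8462 + 14.2857) = 0.2121
w2 = 1 - w1 = 0.7879
fused = w1*s1 + w2*s2 = 7.5303 + 25.0545
= 32.5848 m


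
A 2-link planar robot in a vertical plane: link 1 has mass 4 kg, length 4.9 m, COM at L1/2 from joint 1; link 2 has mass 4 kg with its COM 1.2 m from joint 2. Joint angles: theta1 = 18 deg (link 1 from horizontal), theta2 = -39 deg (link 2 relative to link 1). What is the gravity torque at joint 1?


Horizontal distance from joint 1 to link-1 COM:
  x_c1 = (L1/2)*cos(t1) = 2.45 * 0.9511 = 2.3301 m
Horizontal distance from joint 1 to link-2 COM:
  x_c2 = L1*cos(t1) + Lc2*cos(t1+t2)
       = 4.9*0.9511 + 1.2*0.9336 = 5.7805 m
tau1 = m1*g*x_c1 + m2*g*x_c2
     = 4*9.81*2.3301 + 4*9.81*5.7805
     = 91.4327 + 226.8258
     = 318.2584 Nm


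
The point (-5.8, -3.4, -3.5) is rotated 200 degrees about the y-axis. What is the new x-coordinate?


Rotation about y-axis: x' = x*cos(theta) + z*sin(theta)
= -5.8 * -0.9397 + -3.5 * -0.342
= 6.6473


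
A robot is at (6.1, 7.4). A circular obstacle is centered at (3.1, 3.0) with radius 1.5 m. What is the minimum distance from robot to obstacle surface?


center_dist = sqrt((6.1-3.1)^2 + (7.4-3.0)^2)
= sqrt(9.0 + 19.36)
= 5.3254
min_dist = center_dist - radius = 5.3254 - 1.5 = 3.8254 m


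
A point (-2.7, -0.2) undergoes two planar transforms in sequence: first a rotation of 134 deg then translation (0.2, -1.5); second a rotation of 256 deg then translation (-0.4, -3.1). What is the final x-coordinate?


After transform 1:
x1 = cos(134)*-2.7 - sin(134)*-0.2 + 0.2 = 2.2194
y1 = sin(134)*-2.7 + cos(134)*-0.2 + -1.5 = -3.3033
After transform 2:
x2 = cos(256)*2.2194 - sin(256)*-3.3033 + -0.4
= -4.1421


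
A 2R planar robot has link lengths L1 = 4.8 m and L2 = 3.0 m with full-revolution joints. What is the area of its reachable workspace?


r_max = L1 + L2 = 7.8 m
r_min = |L1 - L2| = 1.8 m
Area = pi*(r_max^2 - r_min^2)
= pi*(60.84 - 3.24)
= pi * 57.6
= 180.9557 m^2


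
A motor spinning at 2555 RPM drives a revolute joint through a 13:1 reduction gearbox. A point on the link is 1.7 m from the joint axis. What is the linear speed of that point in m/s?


omega_motor = 2555 * 2*pi/60 = 267.559 rad/s
omega_joint = omega_motor / 13 = 20.5815 rad/s
v = omega_joint * r = 20.5815 * 1.7
= 34.9885 m/s


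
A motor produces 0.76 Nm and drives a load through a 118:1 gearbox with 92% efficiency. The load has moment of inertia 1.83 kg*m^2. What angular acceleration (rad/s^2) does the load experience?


tau_out = tau_motor * N * eta
= 0.76 * 118 * 0.92 = 82.5056 Nm
alpha = tau_out / I = 82.5056 / 1.83
= 45.085 rad/s^2


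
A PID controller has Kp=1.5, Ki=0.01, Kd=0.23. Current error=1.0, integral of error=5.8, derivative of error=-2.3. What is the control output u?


u = Kp*e + Ki*int(e) + Kd*de/dt
= 1.5*1.0 + 0.01*5.8 + 0.23*(-2.3)
= 1.5 + 0.058 + -0.529
= 1.029


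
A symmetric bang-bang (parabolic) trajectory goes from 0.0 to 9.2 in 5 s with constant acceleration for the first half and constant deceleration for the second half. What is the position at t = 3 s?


Symmetric rest-to-rest: each phase covers (pf-p0)/2 in time T/2. 0.5*a*(T/2)^2 = (pf-p0)/2 => a = 4*(pf-p0)/T^2
a = 4*(9.2-0.0)/5^2 = 1.472
t = 3 is in the deceleration phase (t > T/2).
p = pf - 0.5*a*(T-t)^2 = 9.2 - 0.5*1.472*2^2
= 6.256


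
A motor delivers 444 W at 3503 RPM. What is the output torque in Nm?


omega = 3503 * 2*pi/60 = 366.8333 rad/s
tau = P / omega = 444 / 366.8333
= 1.2104 Nm


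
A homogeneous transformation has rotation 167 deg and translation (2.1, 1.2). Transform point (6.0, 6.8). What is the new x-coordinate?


x' = cos(theta)*px - sin(theta)*py + tx
= -0.9744*6.0 - 0.225*6.8 + 2.1
= -5.2759


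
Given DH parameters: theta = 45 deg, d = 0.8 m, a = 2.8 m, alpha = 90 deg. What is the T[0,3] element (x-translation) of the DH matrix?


T[0,3] = a * cos(theta)
= 2.8 * cos(45 deg)
= 2.8 * 0.7071
= 1.9799


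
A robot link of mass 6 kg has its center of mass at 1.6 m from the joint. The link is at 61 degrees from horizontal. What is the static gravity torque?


tau = m*g*L*cos(angle)
= 6 * 9.81 * 1.6 * cos(61 deg)
= 6 * 9.81 * 1.6 * 0.4848
= 45.6574 Nm


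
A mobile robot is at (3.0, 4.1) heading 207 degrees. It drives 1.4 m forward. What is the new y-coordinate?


y_new = y0 + d*sin(theta)
= 4.1 + 1.4*sin(207)
= 4.1 + -0.6356
= 3.4644


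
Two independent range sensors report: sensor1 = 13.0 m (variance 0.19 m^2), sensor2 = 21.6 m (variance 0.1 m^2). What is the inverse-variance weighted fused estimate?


w1 = (1/var1) / (1/var1 + 1/var2)
   = 5.2632 / (5.2632 + 10.0) = 0.3448
w2 = 1 - w1 = 0.6552
fused = w1*s1 + w2*s2 = 4.4828 + 14.1517
= 18.6345 m


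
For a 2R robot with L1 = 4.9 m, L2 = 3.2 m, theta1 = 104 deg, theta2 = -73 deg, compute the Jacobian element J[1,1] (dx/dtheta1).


J[1,1] = -L1*sin(t1) - L2*sin(t1+t2)
= -4.9*sin(104) - 3.2*sin(31)
= -6.4026


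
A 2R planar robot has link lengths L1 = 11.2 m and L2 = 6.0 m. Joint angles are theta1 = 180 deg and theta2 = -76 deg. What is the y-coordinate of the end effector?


Convert angles to radians: theta1 = 3.1416, theta2 = -1.3265
y = L1*sin(theta1) + L2*sin(theta1+theta2)
y = 0.0 + 5.8218
y = 5.8218


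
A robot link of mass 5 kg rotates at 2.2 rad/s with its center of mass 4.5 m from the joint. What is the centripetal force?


F = m * omega^2 * r
= 5 * 2.2^2 * 4.5
= 5 * 4.84 * 4.5
= 108.9 N


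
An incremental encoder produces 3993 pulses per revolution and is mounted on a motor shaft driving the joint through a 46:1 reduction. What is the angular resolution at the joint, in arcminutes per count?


counts per rev = 3993
effective counts at joint = 3993 * 46 = 183678
resolution = 360*60 / 183678
= 0.1176 arcmin/count


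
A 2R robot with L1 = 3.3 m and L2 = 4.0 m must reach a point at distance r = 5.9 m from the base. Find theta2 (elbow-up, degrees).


cos(theta2) = (r^2 - L1^2 - L2^2) / (2*L1*L2)
cos(theta2) = (34.81 - 10.89 - 16.0) / 26.4
cos(theta2) = 0.3
theta2 = 72.5424 degrees


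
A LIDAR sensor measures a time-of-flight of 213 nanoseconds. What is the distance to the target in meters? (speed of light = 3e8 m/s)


tof = 213 ns = 2.13e-07 s
dist = c * tof / 2
= 3e8 * 2.13e-07 / 2
= 31.95 m


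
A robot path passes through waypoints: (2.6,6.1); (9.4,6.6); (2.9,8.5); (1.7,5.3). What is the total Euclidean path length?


Segment lengths:
  seg1 = sqrt((6.8)^2 + (0.5)^2) = 6.8184
  seg2 = sqrt((-6.5)^2 + (1.9)^2) = 6.772
  seg3 = sqrt((-1.2)^2 + (-3.2)^2) = 3.4176
Total = 17.008
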